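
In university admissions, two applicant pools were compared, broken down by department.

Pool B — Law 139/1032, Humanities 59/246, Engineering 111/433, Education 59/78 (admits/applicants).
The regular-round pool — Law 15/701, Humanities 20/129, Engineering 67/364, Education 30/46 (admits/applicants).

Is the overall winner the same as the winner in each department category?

Law: Pool B 139/1032 = 13.5%, the regular-round pool 15/701 = 2.1% → Pool B
Humanities: Pool B 59/246 = 24.0%, the regular-round pool 20/129 = 15.5% → Pool B
Engineering: Pool B 111/433 = 25.6%, the regular-round pool 67/364 = 18.4% → Pool B
Education: Pool B 59/78 = 75.6%, the regular-round pool 30/46 = 65.2% → Pool B
Overall: Pool B 368/1789 = 20.6%, the regular-round pool 132/1240 = 10.6% → Pool B
Pool B wins overall and in every department group — no reversal.

Yes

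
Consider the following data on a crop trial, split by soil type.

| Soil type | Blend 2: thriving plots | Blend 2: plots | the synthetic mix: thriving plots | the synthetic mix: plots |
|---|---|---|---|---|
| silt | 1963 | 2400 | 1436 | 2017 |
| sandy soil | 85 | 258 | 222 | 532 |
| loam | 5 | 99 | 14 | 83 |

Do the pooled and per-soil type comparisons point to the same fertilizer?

Silt: Blend 2 1963/2400 = 81.8%, the synthetic mix 1436/2017 = 71.2% → Blend 2
Sandy soil: Blend 2 85/258 = 32.9%, the synthetic mix 222/532 = 41.7% → the synthetic mix
Loam: Blend 2 5/99 = 5.1%, the synthetic mix 14/83 = 16.9% → the synthetic mix
Overall: Blend 2 2053/2757 = 74.5%, the synthetic mix 1672/2632 = 63.5% → Blend 2
Neither sweeps: Blend 2 wins 1 of 3 groups, the synthetic mix wins 2. Blend 2 wins overall but not every group — no Simpson reversal.

No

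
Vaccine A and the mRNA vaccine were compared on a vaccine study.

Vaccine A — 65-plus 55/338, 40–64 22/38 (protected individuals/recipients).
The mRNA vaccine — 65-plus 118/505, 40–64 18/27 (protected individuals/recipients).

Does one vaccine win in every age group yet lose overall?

65-plus: Vaccine A 55/338 = 16.3%, the mRNA vaccine 118/505 = 23.4% → the mRNA vaccine
40–64: Vaccine A 22/38 = 57.9%, the mRNA vaccine 18/27 = 66.7% → the mRNA vaccine
Overall: Vaccine A 77/376 = 20.5%, the mRNA vaccine 136/532 = 25.6% → the mRNA vaccine
The mRNA vaccine wins overall and in every age group — no reversal.

No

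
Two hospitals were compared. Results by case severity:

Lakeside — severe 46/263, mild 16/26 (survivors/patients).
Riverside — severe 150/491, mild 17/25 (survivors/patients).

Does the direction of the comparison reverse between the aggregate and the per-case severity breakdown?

Severe: Lakeside 46/263 = 17.5%, Riverside 150/491 = 30.5% → Riverside
Mild: Lakeside 16/26 = 61.5%, Riverside 17/25 = 68.0% → Riverside
Overall: Lakeside 62/289 = 21.5%, Riverside 167/516 = 32.4% → Riverside
Riverside wins overall and in every case group — no reversal.

No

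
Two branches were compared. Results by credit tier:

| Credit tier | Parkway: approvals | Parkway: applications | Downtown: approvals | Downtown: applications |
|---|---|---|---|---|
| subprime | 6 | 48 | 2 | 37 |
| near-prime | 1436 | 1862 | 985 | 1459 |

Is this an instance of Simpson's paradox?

No

Subprime: Parkway 6/48 = 12.5%, Downtown 2/37 = 5.4% → Parkway
Near-prime: Parkway 1436/1862 = 77.1%, Downtown 985/1459 = 67.5% → Parkway
Overall: Parkway 1442/1910 = 75.5%, Downtown 987/1496 = 66.0% → Parkway
Parkway wins overall and in every credit group — no reversal.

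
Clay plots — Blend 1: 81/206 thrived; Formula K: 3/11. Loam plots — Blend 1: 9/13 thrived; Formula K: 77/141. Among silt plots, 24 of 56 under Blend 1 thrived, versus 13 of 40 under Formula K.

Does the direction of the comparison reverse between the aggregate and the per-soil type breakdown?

Clay: Blend 1 81/206 = 39.3%, Formula K 3/11 = 27.3% → Blend 1
Loam: Blend 1 9/13 = 69.2%, Formula K 77/141 = 54.6% → Blend 1
Silt: Blend 1 24/56 = 42.9%, Formula K 13/40 = 32.5% → Blend 1
Overall: Blend 1 114/275 = 41.5%, Formula K 93/192 = 48.4% → Formula K
Blend 1 wins each soil group but Formula K wins overall — the comparison reverses. Blend 1's plots skew toward clay, which has a lower base rate.

Yes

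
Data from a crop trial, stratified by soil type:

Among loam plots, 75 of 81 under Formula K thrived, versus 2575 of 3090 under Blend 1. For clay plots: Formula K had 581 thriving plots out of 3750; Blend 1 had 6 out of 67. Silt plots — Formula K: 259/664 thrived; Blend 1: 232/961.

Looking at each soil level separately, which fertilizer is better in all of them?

Loam: Formula K 75/81 = 92.6%, Blend 1 2575/3090 = 83.3% → Formula K
Clay: Formula K 581/3750 = 15.5%, Blend 1 6/67 = 9.0% → Formula K
Silt: Formula K 259/664 = 39.0%, Blend 1 232/961 = 24.1% → Formula K
Formula K has the higher rate in all 3 groups.

Formula K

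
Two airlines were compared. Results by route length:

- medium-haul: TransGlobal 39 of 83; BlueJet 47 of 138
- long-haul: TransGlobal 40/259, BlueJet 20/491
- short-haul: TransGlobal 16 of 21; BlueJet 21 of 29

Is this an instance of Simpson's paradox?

Medium-haul: TransGlobal 39/83 = 47.0%, BlueJet 47/138 = 34.1% → TransGlobal
Long-haul: TransGlobal 40/259 = 15.4%, BlueJet 20/491 = 4.1% → TransGlobal
Short-haul: TransGlobal 16/21 = 76.2%, BlueJet 21/29 = 72.4% → TransGlobal
Overall: TransGlobal 95/363 = 26.2%, BlueJet 88/658 = 13.4% → TransGlobal
TransGlobal wins overall and in every route group — no reversal.

No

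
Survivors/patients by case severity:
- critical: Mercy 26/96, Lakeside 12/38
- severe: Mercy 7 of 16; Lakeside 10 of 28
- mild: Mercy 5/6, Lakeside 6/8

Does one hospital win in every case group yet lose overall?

Critical: Mercy 26/96 = 27.1%, Lakeside 12/38 = 31.6% → Lakeside
Severe: Mercy 7/16 = 43.8%, Lakeside 10/28 = 35.7% → Mercy
Mild: Mercy 5/6 = 83.3%, Lakeside 6/8 = 75.0% → Mercy
Overall: Mercy 38/118 = 32.2%, Lakeside 28/74 = 37.8% → Lakeside
Neither sweeps: Mercy wins 2 of 3 groups, Lakeside wins 1. Lakeside wins overall but not every group — no Simpson reversal.

No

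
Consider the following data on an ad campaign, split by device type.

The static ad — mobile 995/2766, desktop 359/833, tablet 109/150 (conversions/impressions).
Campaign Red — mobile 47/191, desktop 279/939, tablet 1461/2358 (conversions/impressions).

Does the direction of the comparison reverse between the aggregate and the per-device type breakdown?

Mobile: the static ad 995/2766 = 36.0%, Campaign Red 47/191 = 24.6% → the static ad
Desktop: the static ad 359/833 = 43.1%, Campaign Red 279/939 = 29.7% → the static ad
Tablet: the static ad 109/150 = 72.7%, Campaign Red 1461/2358 = 62.0% → the static ad
Overall: the static ad 1463/3749 = 39.0%, Campaign Red 1787/3488 = 51.2% → Campaign Red
The static ad wins each device group but Campaign Red wins overall — the comparison reverses. The static ad's impressions skew toward mobile, which has a lower base rate.

Yes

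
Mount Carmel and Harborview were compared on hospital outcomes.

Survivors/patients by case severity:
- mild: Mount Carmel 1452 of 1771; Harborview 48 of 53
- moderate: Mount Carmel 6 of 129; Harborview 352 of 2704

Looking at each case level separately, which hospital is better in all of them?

Mild: Mount Carmel 1452/1771 = 82.0%, Harborview 48/53 = 90.6% → Harborview
Moderate: Mount Carmel 6/129 = 4.7%, Harborview 352/2704 = 13.0% → Harborview
Harborview has the higher rate in both groups.

Harborview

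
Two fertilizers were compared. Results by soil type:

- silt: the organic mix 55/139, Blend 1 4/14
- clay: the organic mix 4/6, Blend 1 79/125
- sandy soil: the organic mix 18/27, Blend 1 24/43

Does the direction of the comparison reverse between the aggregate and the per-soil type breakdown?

Yes

Silt: the organic mix 55/139 = 39.6%, Blend 1 4/14 = 28.6% → the organic mix
Clay: the organic mix 4/6 = 66.7%, Blend 1 79/125 = 63.2% → the organic mix
Sandy soil: the organic mix 18/27 = 66.7%, Blend 1 24/43 = 55.8% → the organic mix
Overall: the organic mix 77/172 = 44.8%, Blend 1 107/182 = 58.8% → Blend 1
The organic mix wins each soil group but Blend 1 wins overall — the comparison reverses. The organic mix's plots skew toward silt, which has a lower base rate.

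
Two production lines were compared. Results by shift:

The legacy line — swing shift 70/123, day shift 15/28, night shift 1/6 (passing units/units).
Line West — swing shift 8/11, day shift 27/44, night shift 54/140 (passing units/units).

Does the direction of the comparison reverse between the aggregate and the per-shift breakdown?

Yes

Swing shift: the legacy line 70/123 = 56.9%, Line West 8/11 = 72.7% → Line West
Day shift: the legacy line 15/28 = 53.6%, Line West 27/44 = 61.4% → Line West
Night shift: the legacy line 1/6 = 16.7%, Line West 54/140 = 38.6% → Line West
Overall: the legacy line 86/157 = 54.8%, Line West 89/195 = 45.6% → the legacy line
Line West wins each shift group but the legacy line wins overall — the comparison reverses. Line West's units skew toward night shift, which has a lower base rate.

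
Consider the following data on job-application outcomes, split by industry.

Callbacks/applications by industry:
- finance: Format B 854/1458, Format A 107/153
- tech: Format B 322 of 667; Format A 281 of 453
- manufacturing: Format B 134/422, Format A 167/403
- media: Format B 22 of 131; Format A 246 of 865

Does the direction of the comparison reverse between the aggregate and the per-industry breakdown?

Finance: Format B 854/1458 = 58.6%, Format A 107/153 = 69.9% → Format A
Tech: Format B 322/667 = 48.3%, Format A 281/453 = 62.0% → Format A
Manufacturing: Format B 134/422 = 31.8%, Format A 167/403 = 41.4% → Format A
Media: Format B 22/131 = 16.8%, Format A 246/865 = 28.4% → Format A
Overall: Format B 1332/2678 = 49.7%, Format A 801/1874 = 42.7% → Format B
Format A wins each industry group but Format B wins overall — the comparison reverses. Format A's applications skew toward media, which has a lower base rate.

Yes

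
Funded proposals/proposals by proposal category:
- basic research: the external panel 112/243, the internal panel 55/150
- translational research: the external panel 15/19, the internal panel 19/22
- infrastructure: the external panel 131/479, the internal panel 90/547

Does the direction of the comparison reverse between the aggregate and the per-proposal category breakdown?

No

Basic research: the external panel 112/243 = 46.1%, the internal panel 55/150 = 36.7% → the external panel
Translational research: the external panel 15/19 = 78.9%, the internal panel 19/22 = 86.4% → the internal panel
Infrastructure: the external panel 131/479 = 27.3%, the internal panel 90/547 = 16.5% → the external panel
Overall: the external panel 258/741 = 34.8%, the internal panel 164/719 = 22.8% → the external panel
Neither sweeps: the external panel wins 2 of 3 groups, the internal panel wins 1. The external panel wins overall but not every group — no Simpson reversal.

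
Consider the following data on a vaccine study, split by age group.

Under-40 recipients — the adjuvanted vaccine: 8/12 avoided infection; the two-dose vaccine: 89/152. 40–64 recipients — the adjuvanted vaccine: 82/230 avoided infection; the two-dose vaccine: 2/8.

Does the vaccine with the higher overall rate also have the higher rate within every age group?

Under-40: the adjuvanted vaccine 8/12 = 66.7%, the two-dose vaccine 89/152 = 58.6% → the adjuvanted vaccine
40–64: the adjuvanted vaccine 82/230 = 35.7%, the two-dose vaccine 2/8 = 25.0% → the adjuvanted vaccine
Overall: the adjuvanted vaccine 90/242 = 37.2%, the two-dose vaccine 91/160 = 56.9% → the two-dose vaccine
The adjuvanted vaccine wins each age group but the two-dose vaccine wins overall — the comparison reverses. The adjuvanted vaccine's recipients skew toward 40–64, which has a lower base rate.

No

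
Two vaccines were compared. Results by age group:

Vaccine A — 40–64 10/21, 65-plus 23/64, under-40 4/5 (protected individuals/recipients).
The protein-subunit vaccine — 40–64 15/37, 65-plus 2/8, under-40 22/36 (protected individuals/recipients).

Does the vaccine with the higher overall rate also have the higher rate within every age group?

No

40–64: Vaccine A 10/21 = 47.6%, the protein-subunit vaccine 15/37 = 40.5% → Vaccine A
65-plus: Vaccine A 23/64 = 35.9%, the protein-subunit vaccine 2/8 = 25.0% → Vaccine A
Under-40: Vaccine A 4/5 = 80.0%, the protein-subunit vaccine 22/36 = 61.1% → Vaccine A
Overall: Vaccine A 37/90 = 41.1%, the protein-subunit vaccine 39/81 = 48.1% → the protein-subunit vaccine
Vaccine A wins each age group but the protein-subunit vaccine wins overall — the comparison reverses. Vaccine A's recipients skew toward 65-plus, which has a lower base rate.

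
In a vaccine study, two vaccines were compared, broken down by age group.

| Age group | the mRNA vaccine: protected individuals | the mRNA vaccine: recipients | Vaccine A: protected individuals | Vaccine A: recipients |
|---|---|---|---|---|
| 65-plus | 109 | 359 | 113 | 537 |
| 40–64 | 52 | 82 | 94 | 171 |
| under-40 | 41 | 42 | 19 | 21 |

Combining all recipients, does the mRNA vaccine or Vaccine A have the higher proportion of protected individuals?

65-plus: the mRNA vaccine 109/359 = 30.4%, Vaccine A 113/537 = 21.0% → the mRNA vaccine
40–64: the mRNA vaccine 52/82 = 63.4%, Vaccine A 94/171 = 55.0% → the mRNA vaccine
Under-40: the mRNA vaccine 41/42 = 97.6%, Vaccine A 19/21 = 90.5% → the mRNA vaccine
Overall: the mRNA vaccine 202/483 = 41.8%, Vaccine A 226/729 = 31.0% → the mRNA vaccine

the mRNA vaccine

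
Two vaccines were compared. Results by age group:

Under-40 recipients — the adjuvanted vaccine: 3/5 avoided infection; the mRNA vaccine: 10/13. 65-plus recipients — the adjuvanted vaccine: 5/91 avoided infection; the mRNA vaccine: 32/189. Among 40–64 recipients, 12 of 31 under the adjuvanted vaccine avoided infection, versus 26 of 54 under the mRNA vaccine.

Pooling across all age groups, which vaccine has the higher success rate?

the mRNA vaccine

Under-40: the adjuvanted vaccine 3/5 = 60.0%, the mRNA vaccine 10/13 = 76.9% → the mRNA vaccine
65-plus: the adjuvanted vaccine 5/91 = 5.5%, the mRNA vaccine 32/189 = 16.9% → the mRNA vaccine
40–64: the adjuvanted vaccine 12/31 = 38.7%, the mRNA vaccine 26/54 = 48.1% → the mRNA vaccine
Overall: the adjuvanted vaccine 20/127 = 15.7%, the mRNA vaccine 68/256 = 26.6% → the mRNA vaccine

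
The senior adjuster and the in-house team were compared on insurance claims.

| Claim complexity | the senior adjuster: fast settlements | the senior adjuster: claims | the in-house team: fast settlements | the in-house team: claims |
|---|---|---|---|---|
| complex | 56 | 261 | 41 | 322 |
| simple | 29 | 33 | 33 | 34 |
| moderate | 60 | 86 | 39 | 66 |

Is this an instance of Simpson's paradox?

No

Complex: the senior adjuster 56/261 = 21.5%, the in-house team 41/322 = 12.7% → the senior adjuster
Simple: the senior adjuster 29/33 = 87.9%, the in-house team 33/34 = 97.1% → the in-house team
Moderate: the senior adjuster 60/86 = 69.8%, the in-house team 39/66 = 59.1% → the senior adjuster
Overall: the senior adjuster 145/380 = 38.2%, the in-house team 113/422 = 26.8% → the senior adjuster
Neither sweeps: the senior adjuster wins 2 of 3 groups, the in-house team wins 1. The senior adjuster wins overall but not every group — no Simpson reversal.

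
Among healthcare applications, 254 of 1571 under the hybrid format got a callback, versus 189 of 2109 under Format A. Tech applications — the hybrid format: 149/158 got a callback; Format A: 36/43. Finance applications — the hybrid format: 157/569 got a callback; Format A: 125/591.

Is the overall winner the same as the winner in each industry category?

Healthcare: the hybrid format 254/1571 = 16.2%, Format A 189/2109 = 9.0% → the hybrid format
Tech: the hybrid format 149/158 = 94.3%, Format A 36/43 = 83.7% → the hybrid format
Finance: the hybrid format 157/569 = 27.6%, Format A 125/591 = 21.2% → the hybrid format
Overall: the hybrid format 560/2298 = 24.4%, Format A 350/2743 = 12.8% → the hybrid format
The hybrid format wins overall and in every industry group — no reversal.

Yes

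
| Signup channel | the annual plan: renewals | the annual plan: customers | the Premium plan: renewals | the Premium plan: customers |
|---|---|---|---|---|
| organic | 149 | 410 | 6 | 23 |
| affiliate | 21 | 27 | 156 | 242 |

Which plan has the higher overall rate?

Organic: the annual plan 149/410 = 36.3%, the Premium plan 6/23 = 26.1% → the annual plan
Affiliate: the annual plan 21/27 = 77.8%, the Premium plan 156/242 = 64.5% → the annual plan
Overall: the annual plan 170/437 = 38.9%, the Premium plan 162/265 = 61.1% → the Premium plan
(The annual plan wins every signup group but the Premium plan wins overall — the annual plan's customers skew toward the low-rate organic group.)

the Premium plan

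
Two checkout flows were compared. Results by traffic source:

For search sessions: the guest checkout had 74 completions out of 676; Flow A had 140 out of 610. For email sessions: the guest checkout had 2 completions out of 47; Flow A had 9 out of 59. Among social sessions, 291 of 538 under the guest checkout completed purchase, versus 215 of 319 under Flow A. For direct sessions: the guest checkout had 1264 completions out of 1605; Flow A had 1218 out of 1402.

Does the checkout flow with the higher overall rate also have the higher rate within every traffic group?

Search: the guest checkout 74/676 = 10.9%, Flow A 140/610 = 23.0% → Flow A
Email: the guest checkout 2/47 = 4.3%, Flow A 9/59 = 15.3% → Flow A
Social: the guest checkout 291/538 = 54.1%, Flow A 215/319 = 67.4% → Flow A
Direct: the guest checkout 1264/1605 = 78.8%, Flow A 1218/1402 = 86.9% → Flow A
Overall: the guest checkout 1631/2866 = 56.9%, Flow A 1582/2390 = 66.2% → Flow A
Flow A wins overall and in every traffic group — no reversal.

Yes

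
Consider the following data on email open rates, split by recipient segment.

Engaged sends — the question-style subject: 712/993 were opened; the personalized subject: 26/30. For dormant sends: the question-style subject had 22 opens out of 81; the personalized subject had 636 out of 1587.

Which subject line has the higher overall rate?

Engaged: the question-style subject 712/993 = 71.7%, the personalized subject 26/30 = 86.7% → the personalized subject
Dormant: the question-style subject 22/81 = 27.2%, the personalized subject 636/1587 = 40.1% → the personalized subject
Overall: the question-style subject 734/1074 = 68.3%, the personalized subject 662/1617 = 40.9% → the question-style subject
(The personalized subject wins every recipient group but the question-style subject wins overall — the personalized subject's sends skew toward the low-rate dormant group.)

the question-style subject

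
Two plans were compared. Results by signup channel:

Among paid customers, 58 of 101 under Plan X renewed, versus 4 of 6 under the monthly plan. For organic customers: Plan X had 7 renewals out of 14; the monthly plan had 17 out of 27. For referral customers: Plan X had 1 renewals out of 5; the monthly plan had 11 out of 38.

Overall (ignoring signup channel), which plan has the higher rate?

Plan X

Paid: Plan X 58/101 = 57.4%, the monthly plan 4/6 = 66.7% → the monthly plan
Organic: Plan X 7/14 = 50.0%, the monthly plan 17/27 = 63.0% → the monthly plan
Referral: Plan X 1/5 = 20.0%, the monthly plan 11/38 = 28.9% → the monthly plan
Overall: Plan X 66/120 = 55.0%, the monthly plan 32/71 = 45.1% → Plan X
(The monthly plan wins every signup group but Plan X wins overall — the monthly plan's customers skew toward the low-rate referral group.)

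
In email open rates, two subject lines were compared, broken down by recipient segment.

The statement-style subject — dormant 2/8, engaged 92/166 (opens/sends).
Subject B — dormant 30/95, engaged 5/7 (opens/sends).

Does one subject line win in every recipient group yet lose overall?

Yes

Dormant: the statement-style subject 2/8 = 25.0%, Subject B 30/95 = 31.6% → Subject B
Engaged: the statement-style subject 92/166 = 55.4%, Subject B 5/7 = 71.4% → Subject B
Overall: the statement-style subject 94/174 = 54.0%, Subject B 35/102 = 34.3% → the statement-style subject
Subject B wins each recipient group but the statement-style subject wins overall — the comparison reverses. Subject B's sends skew toward dormant, which has a lower base rate.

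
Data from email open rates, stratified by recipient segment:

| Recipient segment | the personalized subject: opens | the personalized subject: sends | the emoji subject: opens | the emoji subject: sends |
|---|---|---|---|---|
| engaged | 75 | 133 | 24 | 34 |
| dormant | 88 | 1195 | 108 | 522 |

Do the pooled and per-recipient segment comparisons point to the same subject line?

Yes

Engaged: the personalized subject 75/133 = 56.4%, the emoji subject 24/34 = 70.6% → the emoji subject
Dormant: the personalized subject 88/1195 = 7.4%, the emoji subject 108/522 = 20.7% → the emoji subject
Overall: the personalized subject 163/1328 = 12.3%, the emoji subject 132/556 = 23.7% → the emoji subject
The emoji subject wins overall and in every recipient group — no reversal.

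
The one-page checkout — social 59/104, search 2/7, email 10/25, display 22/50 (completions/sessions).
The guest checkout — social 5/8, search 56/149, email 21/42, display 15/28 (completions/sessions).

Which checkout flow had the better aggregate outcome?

the one-page checkout

Social: the one-page checkout 59/104 = 56.7%, the guest checkout 5/8 = 62.5% → the guest checkout
Search: the one-page checkout 2/7 = 28.6%, the guest checkout 56/149 = 37.6% → the guest checkout
Email: the one-page checkout 10/25 = 40.0%, the guest checkout 21/42 = 50.0% → the guest checkout
Display: the one-page checkout 22/50 = 44.0%, the guest checkout 15/28 = 53.6% → the guest checkout
Overall: the one-page checkout 93/186 = 50.0%, the guest checkout 97/227 = 42.7% → the one-page checkout
(The guest checkout wins every traffic group but the one-page checkout wins overall — the guest checkout's sessions skew toward the low-rate search group.)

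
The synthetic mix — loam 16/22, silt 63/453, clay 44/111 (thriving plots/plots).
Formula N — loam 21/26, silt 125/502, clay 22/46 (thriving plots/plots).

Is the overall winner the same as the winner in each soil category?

Yes

Loam: the synthetic mix 16/22 = 72.7%, Formula N 21/26 = 80.8% → Formula N
Silt: the synthetic mix 63/453 = 13.9%, Formula N 125/502 = 24.9% → Formula N
Clay: the synthetic mix 44/111 = 39.6%, Formula N 22/46 = 47.8% → Formula N
Overall: the synthetic mix 123/586 = 21.0%, Formula N 168/574 = 29.3% → Formula N
Formula N wins overall and in every soil group — no reversal.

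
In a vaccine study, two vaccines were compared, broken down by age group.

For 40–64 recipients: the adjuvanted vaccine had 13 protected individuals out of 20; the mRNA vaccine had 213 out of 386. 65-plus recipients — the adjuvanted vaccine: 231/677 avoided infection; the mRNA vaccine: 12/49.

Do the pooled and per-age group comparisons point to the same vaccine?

No

40–64: the adjuvanted vaccine 13/20 = 65.0%, the mRNA vaccine 213/386 = 55.2% → the adjuvanted vaccine
65-plus: the adjuvanted vaccine 231/677 = 34.1%, the mRNA vaccine 12/49 = 24.5% → the adjuvanted vaccine
Overall: the adjuvanted vaccine 244/697 = 35.0%, the mRNA vaccine 225/435 = 51.7% → the mRNA vaccine
The adjuvanted vaccine wins each age group but the mRNA vaccine wins overall — the comparison reverses. The adjuvanted vaccine's recipients skew toward 65-plus, which has a lower base rate.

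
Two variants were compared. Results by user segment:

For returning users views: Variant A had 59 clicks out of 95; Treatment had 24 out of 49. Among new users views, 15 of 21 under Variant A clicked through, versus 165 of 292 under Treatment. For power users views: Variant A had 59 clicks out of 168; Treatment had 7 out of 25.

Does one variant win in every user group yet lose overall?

Returning users: Variant A 59/95 = 62.1%, Treatment 24/49 = 49.0% → Variant A
New users: Variant A 15/21 = 71.4%, Treatment 165/292 = 56.5% → Variant A
Power users: Variant A 59/168 = 35.1%, Treatment 7/25 = 28.0% → Variant A
Overall: Variant A 133/284 = 46.8%, Treatment 196/366 = 53.6% → Treatment
Variant A wins each user group but Treatment wins overall — the comparison reverses. Variant A's views skew toward power users, which has a lower base rate.

Yes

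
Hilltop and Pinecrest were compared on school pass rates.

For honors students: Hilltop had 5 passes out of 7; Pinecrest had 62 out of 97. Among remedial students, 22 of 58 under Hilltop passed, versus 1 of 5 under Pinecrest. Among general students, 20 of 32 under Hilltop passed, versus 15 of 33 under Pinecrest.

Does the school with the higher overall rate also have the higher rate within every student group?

No

Honors: Hilltop 5/7 = 71.4%, Pinecrest 62/97 = 63.9% → Hilltop
Remedial: Hilltop 22/58 = 37.9%, Pinecrest 1/5 = 20.0% → Hilltop
General: Hilltop 20/32 = 62.5%, Pinecrest 15/33 = 45.5% → Hilltop
Overall: Hilltop 47/97 = 48.5%, Pinecrest 78/135 = 57.8% → Pinecrest
Hilltop wins each student group but Pinecrest wins overall — the comparison reverses. Hilltop's students skew toward remedial, which has a lower base rate.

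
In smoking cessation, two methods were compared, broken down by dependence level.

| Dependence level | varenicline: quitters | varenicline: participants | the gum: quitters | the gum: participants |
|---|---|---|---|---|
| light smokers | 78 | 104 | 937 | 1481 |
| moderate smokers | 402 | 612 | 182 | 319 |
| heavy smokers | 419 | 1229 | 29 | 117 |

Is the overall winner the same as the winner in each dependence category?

Light smokers: varenicline 78/104 = 75.0%, the gum 937/1481 = 63.3% → varenicline
Moderate smokers: varenicline 402/612 = 65.7%, the gum 182/319 = 57.1% → varenicline
Heavy smokers: varenicline 419/1229 = 34.1%, the gum 29/117 = 24.8% → varenicline
Overall: varenicline 899/1945 = 46.2%, the gum 1148/1917 = 59.9% → the gum
Varenicline wins each dependence group but the gum wins overall — the comparison reverses. Varenicline's participants skew toward heavy smokers, which has a lower base rate.

No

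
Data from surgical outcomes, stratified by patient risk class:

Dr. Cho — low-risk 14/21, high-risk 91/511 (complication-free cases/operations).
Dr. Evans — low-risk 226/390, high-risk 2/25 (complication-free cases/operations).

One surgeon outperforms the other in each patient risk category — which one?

Dr. Cho

Low-risk: Dr. Cho 14/21 = 66.7%, Dr. Evans 226/390 = 57.9% → Dr. Cho
High-risk: Dr. Cho 91/511 = 17.8%, Dr. Evans 2/25 = 8.0% → Dr. Cho
Dr. Cho has the higher rate in both groups.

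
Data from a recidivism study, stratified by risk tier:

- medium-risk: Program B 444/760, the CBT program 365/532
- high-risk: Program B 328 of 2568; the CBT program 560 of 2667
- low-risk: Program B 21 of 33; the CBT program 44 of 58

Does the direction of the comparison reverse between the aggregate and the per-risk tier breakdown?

Medium-risk: Program B 444/760 = 58.4%, the CBT program 365/532 = 68.6% → the CBT program
High-risk: Program B 328/2568 = 12.8%, the CBT program 560/2667 = 21.0% → the CBT program
Low-risk: Program B 21/33 = 63.6%, the CBT program 44/58 = 75.9% → the CBT program
Overall: Program B 793/3361 = 23.6%, the CBT program 969/3257 = 29.8% → the CBT program
The CBT program wins overall and in every risk group — no reversal.

No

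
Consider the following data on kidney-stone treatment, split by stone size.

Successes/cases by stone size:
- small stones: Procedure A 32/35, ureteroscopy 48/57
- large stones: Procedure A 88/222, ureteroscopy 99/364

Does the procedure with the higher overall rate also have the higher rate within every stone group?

Small stones: Procedure A 32/35 = 91.4%, ureteroscopy 48/57 = 84.2% → Procedure A
Large stones: Procedure A 88/222 = 39.6%, ureteroscopy 99/364 = 27.2% → Procedure A
Overall: Procedure A 120/257 = 46.7%, ureteroscopy 147/421 = 34.9% → Procedure A
Procedure A wins overall and in every stone group — no reversal.

Yes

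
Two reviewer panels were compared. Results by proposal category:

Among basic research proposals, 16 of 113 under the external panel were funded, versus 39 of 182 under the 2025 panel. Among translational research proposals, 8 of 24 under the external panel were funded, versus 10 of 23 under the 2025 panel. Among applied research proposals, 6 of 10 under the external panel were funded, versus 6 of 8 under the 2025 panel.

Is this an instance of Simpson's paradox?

Basic research: the external panel 16/113 = 14.2%, the 2025 panel 39/182 = 21.4% → the 2025 panel
Translational research: the external panel 8/24 = 33.3%, the 2025 panel 10/23 = 43.5% → the 2025 panel
Applied research: the external panel 6/10 = 60.0%, the 2025 panel 6/8 = 75.0% → the 2025 panel
Overall: the external panel 30/147 = 20.4%, the 2025 panel 55/213 = 25.8% → the 2025 panel
The 2025 panel wins overall and in every proposal group — no reversal.

No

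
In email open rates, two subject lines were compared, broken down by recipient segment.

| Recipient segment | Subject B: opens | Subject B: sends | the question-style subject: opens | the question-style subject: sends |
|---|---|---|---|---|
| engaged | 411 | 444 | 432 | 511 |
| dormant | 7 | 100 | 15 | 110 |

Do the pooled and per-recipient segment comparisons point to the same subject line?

No

Engaged: Subject B 411/444 = 92.6%, the question-style subject 432/511 = 84.5% → Subject B
Dormant: Subject B 7/100 = 7.0%, the question-style subject 15/110 = 13.6% → the question-style subject
Overall: Subject B 418/544 = 76.8%, the question-style subject 447/621 = 72.0% → Subject B
Neither sweeps: Subject B wins 1 of 2 groups, the question-style subject wins 1. Subject B wins overall but not every group — no Simpson reversal.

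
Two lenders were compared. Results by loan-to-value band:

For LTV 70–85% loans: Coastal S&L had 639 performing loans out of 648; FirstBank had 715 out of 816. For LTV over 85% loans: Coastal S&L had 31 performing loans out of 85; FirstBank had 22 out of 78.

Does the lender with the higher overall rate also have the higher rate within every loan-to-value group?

Yes

LTV 70–85%: Coastal S&L 639/648 = 98.6%, FirstBank 715/816 = 87.6% → Coastal S&L
LTV over 85%: Coastal S&L 31/85 = 36.5%, FirstBank 22/78 = 28.2% → Coastal S&L
Overall: Coastal S&L 670/733 = 91.4%, FirstBank 737/894 = 82.4% → Coastal S&L
Coastal S&L wins overall and in every loan-to-value group — no reversal.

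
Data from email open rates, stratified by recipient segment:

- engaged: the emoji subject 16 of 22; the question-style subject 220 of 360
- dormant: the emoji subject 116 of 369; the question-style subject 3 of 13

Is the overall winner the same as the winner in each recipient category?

No

Engaged: the emoji subject 16/22 = 72.7%, the question-style subject 220/360 = 61.1% → the emoji subject
Dormant: the emoji subject 116/369 = 31.4%, the question-style subject 3/13 = 23.1% → the emoji subject
Overall: the emoji subject 132/391 = 33.8%, the question-style subject 223/373 = 59.8% → the question-style subject
The emoji subject wins each recipient group but the question-style subject wins overall — the comparison reverses. The emoji subject's sends skew toward dormant, which has a lower base rate.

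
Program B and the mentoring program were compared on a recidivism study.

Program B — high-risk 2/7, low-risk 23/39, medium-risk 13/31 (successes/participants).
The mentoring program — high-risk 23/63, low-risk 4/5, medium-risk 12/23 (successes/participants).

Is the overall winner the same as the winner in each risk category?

High-risk: Program B 2/7 = 28.6%, the mentoring program 23/63 = 36.5% → the mentoring program
Low-risk: Program B 23/39 = 59.0%, the mentoring program 4/5 = 80.0% → the mentoring program
Medium-risk: Program B 13/31 = 41.9%, the mentoring program 12/23 = 52.2% → the mentoring program
Overall: Program B 38/77 = 49.4%, the mentoring program 39/91 = 42.9% → Program B
The mentoring program wins each risk group but Program B wins overall — the comparison reverses. The mentoring program's participants skew toward high-risk, which has a lower base rate.

No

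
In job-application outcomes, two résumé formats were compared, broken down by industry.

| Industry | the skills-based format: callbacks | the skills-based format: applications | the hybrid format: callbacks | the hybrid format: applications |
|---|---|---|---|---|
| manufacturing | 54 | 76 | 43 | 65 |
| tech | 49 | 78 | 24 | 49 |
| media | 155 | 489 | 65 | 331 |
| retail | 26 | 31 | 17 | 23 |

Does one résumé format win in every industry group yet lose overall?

Manufacturing: the skills-based format 54/76 = 71.1%, the hybrid format 43/65 = 66.2% → the skills-based format
Tech: the skills-based format 49/78 = 62.8%, the hybrid format 24/49 = 49.0% → the skills-based format
Media: the skills-based format 155/489 = 31.7%, the hybrid format 65/331 = 19.6% → the skills-based format
Retail: the skills-based format 26/31 = 83.9%, the hybrid format 17/23 = 73.9% → the skills-based format
Overall: the skills-based format 284/674 = 42.1%, the hybrid format 149/468 = 31.8% → the skills-based format
The skills-based format wins overall and in every industry group — no reversal.

No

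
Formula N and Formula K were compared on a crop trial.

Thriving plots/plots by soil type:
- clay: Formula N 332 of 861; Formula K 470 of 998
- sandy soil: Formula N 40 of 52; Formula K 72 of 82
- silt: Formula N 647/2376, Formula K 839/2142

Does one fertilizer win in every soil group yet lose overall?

No

Clay: Formula N 332/861 = 38.6%, Formula K 470/998 = 47.1% → Formula K
Sandy soil: Formula N 40/52 = 76.9%, Formula K 72/82 = 87.8% → Formula K
Silt: Formula N 647/2376 = 27.2%, Formula K 839/2142 = 39.2% → Formula K
Overall: Formula N 1019/3289 = 31.0%, Formula K 1381/3222 = 42.9% → Formula K
Formula K wins overall and in every soil group — no reversal.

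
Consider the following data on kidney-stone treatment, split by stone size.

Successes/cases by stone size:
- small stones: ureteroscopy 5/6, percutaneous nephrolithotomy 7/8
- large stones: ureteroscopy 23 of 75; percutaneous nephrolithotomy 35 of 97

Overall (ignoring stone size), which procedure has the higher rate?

Small stones: ureteroscopy 5/6 = 83.3%, percutaneous nephrolithotomy 7/8 = 87.5% → percutaneous nephrolithotomy
Large stones: ureteroscopy 23/75 = 30.7%, percutaneous nephrolithotomy 35/97 = 36.1% → percutaneous nephrolithotomy
Overall: ureteroscopy 28/81 = 34.6%, percutaneous nephrolithotomy 42/105 = 40.0% → percutaneous nephrolithotomy

percutaneous nephrolithotomy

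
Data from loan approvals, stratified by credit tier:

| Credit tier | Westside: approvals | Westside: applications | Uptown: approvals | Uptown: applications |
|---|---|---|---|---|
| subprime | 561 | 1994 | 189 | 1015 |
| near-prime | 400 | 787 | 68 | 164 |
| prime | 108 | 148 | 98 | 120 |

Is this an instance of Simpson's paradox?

Subprime: Westside 561/1994 = 28.1%, Uptown 189/1015 = 18.6% → Westside
Near-prime: Westside 400/787 = 50.8%, Uptown 68/164 = 41.5% → Westside
Prime: Westside 108/148 = 73.0%, Uptown 98/120 = 81.7% → Uptown
Overall: Westside 1069/2929 = 36.5%, Uptown 355/1299 = 27.3% → Westside
Neither sweeps: Westside wins 2 of 3 groups, Uptown wins 1. Westside wins overall but not every group — no Simpson reversal.

No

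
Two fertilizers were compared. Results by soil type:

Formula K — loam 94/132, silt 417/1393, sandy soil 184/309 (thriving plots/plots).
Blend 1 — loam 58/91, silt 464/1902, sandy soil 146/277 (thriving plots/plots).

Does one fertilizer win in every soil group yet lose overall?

No

Loam: Formula K 94/132 = 71.2%, Blend 1 58/91 = 63.7% → Formula K
Silt: Formula K 417/1393 = 29.9%, Blend 1 464/1902 = 24.4% → Formula K
Sandy soil: Formula K 184/309 = 59.5%, Blend 1 146/277 = 52.7% → Formula K
Overall: Formula K 695/1834 = 37.9%, Blend 1 668/2270 = 29.4% → Formula K
Formula K wins overall and in every soil group — no reversal.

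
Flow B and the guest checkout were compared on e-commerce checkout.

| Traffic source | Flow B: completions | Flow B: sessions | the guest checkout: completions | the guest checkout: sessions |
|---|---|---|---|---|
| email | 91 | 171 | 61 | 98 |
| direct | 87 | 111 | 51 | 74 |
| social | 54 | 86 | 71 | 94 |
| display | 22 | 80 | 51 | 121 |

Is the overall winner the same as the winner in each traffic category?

No

Email: Flow B 91/171 = 53.2%, the guest checkout 61/98 = 62.2% → the guest checkout
Direct: Flow B 87/111 = 78.4%, the guest checkout 51/74 = 68.9% → Flow B
Social: Flow B 54/86 = 62.8%, the guest checkout 71/94 = 75.5% → the guest checkout
Display: Flow B 22/80 = 27.5%, the guest checkout 51/121 = 42.1% → the guest checkout
Overall: Flow B 254/448 = 56.7%, the guest checkout 234/387 = 60.5% → the guest checkout
Neither sweeps: Flow B wins 1 of 4 groups, the guest checkout wins 3. The guest checkout wins overall but not every group — no Simpson reversal.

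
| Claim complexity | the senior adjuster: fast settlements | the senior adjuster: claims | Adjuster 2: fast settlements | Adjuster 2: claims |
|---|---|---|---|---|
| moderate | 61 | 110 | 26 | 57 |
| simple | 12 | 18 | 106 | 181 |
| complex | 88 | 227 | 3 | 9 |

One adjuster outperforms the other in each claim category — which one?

the senior adjuster

Moderate: the senior adjuster 61/110 = 55.5%, Adjuster 2 26/57 = 45.6% → the senior adjuster
Simple: the senior adjuster 12/18 = 66.7%, Adjuster 2 106/181 = 58.6% → the senior adjuster
Complex: the senior adjuster 88/227 = 38.8%, Adjuster 2 3/9 = 33.3% → the senior adjuster
The senior adjuster has the higher rate in all 3 groups.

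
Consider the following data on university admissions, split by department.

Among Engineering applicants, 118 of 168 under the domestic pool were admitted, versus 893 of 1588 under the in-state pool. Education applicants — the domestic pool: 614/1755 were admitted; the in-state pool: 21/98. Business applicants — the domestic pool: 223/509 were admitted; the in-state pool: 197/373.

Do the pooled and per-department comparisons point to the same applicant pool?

Engineering: the domestic pool 118/168 = 70.2%, the in-state pool 893/1588 = 56.2% → the domestic pool
Education: the domestic pool 614/1755 = 35.0%, the in-state pool 21/98 = 21.4% → the domestic pool
Business: the domestic pool 223/509 = 43.8%, the in-state pool 197/373 = 52.8% → the in-state pool
Overall: the domestic pool 955/2432 = 39.3%, the in-state pool 1111/2059 = 54.0% → the in-state pool
Neither sweeps: the domestic pool wins 2 of 3 groups, the in-state pool wins 1. The in-state pool wins overall but not every group — no Simpson reversal.

No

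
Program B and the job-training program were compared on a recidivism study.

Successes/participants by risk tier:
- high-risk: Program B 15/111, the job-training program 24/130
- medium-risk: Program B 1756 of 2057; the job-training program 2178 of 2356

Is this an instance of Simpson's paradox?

No

High-risk: Program B 15/111 = 13.5%, the job-training program 24/130 = 18.5% → the job-training program
Medium-risk: Program B 1756/2057 = 85.4%, the job-training program 2178/2356 = 92.4% → the job-training program
Overall: Program B 1771/2168 = 81.7%, the job-training program 2202/2486 = 88.6% → the job-training program
The job-training program wins overall and in every risk group — no reversal.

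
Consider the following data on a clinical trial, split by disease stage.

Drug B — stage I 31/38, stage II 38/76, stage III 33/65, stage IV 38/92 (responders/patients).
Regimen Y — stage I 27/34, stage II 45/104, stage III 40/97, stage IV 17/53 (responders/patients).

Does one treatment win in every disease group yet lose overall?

No

Stage I: Drug B 31/38 = 81.6%, Regimen Y 27/34 = 79.4% → Drug B
Stage II: Drug B 38/76 = 50.0%, Regimen Y 45/104 = 43.3% → Drug B
Stage III: Drug B 33/65 = 50.8%, Regimen Y 40/97 = 41.2% → Drug B
Stage IV: Drug B 38/92 = 41.3%, Regimen Y 17/53 = 32.1% → Drug B
Overall: Drug B 140/271 = 51.7%, Regimen Y 129/288 = 44.8% → Drug B
Drug B wins overall and in every disease group — no reversal.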